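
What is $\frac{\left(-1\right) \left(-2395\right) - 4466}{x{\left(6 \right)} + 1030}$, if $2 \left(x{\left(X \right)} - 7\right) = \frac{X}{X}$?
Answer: $- \frac{4142}{2075} \approx -1.9961$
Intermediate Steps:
$x{\left(X \right)} = \frac{15}{2}$ ($x{\left(X \right)} = 7 + \frac{X \frac{1}{X}}{2} = 7 + \frac{1}{2} \cdot 1 = 7 + \frac{1}{2} = \frac{15}{2}$)
$\frac{\left(-1\right) \left(-2395\right) - 4466}{x{\left(6 \right)} + 1030} = \frac{\left(-1\right) \left(-2395\right) - 4466}{\frac{15}{2} + 1030} = \frac{2395 - 4466}{\frac{2075}{2}} = \left(-2071\right) \frac{2}{2075} = - \frac{4142}{2075}$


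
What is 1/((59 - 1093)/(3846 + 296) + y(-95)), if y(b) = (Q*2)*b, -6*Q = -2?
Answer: -6213/395041 ≈ -0.015727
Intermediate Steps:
Q = 1/3 (Q = -1/6*(-2) = 1/3 ≈ 0.33333)
y(b) = 2*b/3 (y(b) = ((1/3)*2)*b = 2*b/3)
1/((59 - 1093)/(3846 + 296) + y(-95)) = 1/((59 - 1093)/(3846 + 296) + (2/3)*(-95)) = 1/(-1034/4142 - 190/3) = 1/(-1034*1/4142 - 190/3) = 1/(-517/2071 - 190/3) = 1/(-395041/6213) = -6213/395041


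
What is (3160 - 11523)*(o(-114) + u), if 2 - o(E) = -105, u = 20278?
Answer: -170479755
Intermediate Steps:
o(E) = 107 (o(E) = 2 - 1*(-105) = 2 + 105 = 107)
(3160 - 11523)*(o(-114) + u) = (3160 - 11523)*(107 + 20278) = -8363*20385 = -170479755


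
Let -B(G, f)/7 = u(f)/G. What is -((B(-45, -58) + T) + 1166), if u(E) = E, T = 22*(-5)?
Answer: -47114/45 ≈ -1047.0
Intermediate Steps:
T = -110
B(G, f) = -7*f/G
-((B(-45, -58) + T) + 1166) = -((-7*(-58)/(-45) - 110) + 1166) = -((-7*(-58)*(-1/45) - 110) + 1166) = -((-406/45 - 110) + 1166) = -(-5356/45 + 1166) = -1*47114/45 = -47114/45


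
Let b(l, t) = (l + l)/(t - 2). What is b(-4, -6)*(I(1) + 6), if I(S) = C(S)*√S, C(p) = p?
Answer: 7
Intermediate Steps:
b(l, t) = 2*l/(-2 + t) (b(l, t) = (2*l)/(-2 + t) = 2*l/(-2 + t))
I(S) = S^(3/2) (I(S) = S*√S = S^(3/2))
b(-4, -6)*(I(1) + 6) = (2*(-4)/(-2 - 6))*(1^(3/2) + 6) = (2*(-4)/(-8))*(1 + 6) = (2*(-4)*(-⅛))*7 = 1*7 = 7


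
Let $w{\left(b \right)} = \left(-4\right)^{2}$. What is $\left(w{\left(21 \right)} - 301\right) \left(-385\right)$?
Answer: $109725$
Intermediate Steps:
$w{\left(b \right)} = 16$
$\left(w{\left(21 \right)} - 301\right) \left(-385\right) = \left(16 - 301\right) \left(-385\right) = \left(-285\right) \left(-385\right) = 109725$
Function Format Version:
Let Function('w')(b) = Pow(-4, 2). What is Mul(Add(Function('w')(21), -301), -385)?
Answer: 109725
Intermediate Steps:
Function('w')(b) = 16
Mul(Add(Function('w')(21), -301), -385) = Mul(Add(16, -301), -385) = Mul(-285, -385) = 109725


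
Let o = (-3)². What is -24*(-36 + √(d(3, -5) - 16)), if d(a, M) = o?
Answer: 864 - 24*I*√7 ≈ 864.0 - 63.498*I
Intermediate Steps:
o = 9
d(a, M) = 9
-24*(-36 + √(d(3, -5) - 16)) = -24*(-36 + √(9 - 16)) = -24*(-36 + √(-7)) = -24*(-36 + I*√7) = 864 - 24*I*√7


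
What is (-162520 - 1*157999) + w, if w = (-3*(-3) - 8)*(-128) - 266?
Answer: -320913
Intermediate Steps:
w = -394 (w = (9 - 8)*(-128) - 266 = 1*(-128) - 266 = -128 - 266 = -394)
(-162520 - 1*157999) + w = (-162520 - 1*157999) - 394 = (-162520 - 157999) - 394 = -320519 - 394 = -320913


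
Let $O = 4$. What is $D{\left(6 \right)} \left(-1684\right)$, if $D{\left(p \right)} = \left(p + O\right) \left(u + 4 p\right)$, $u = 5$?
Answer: $-488360$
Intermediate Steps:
$D{\left(p \right)} = \left(4 + p\right) \left(5 + 4 p\right)$ ($D{\left(p \right)} = \left(p + 4\right) \left(5 + 4 p\right) = \left(4 + p\right) \left(5 + 4 p\right)$)
$D{\left(6 \right)} \left(-1684\right) = \left(20 + 4 \cdot 6^{2} + 21 \cdot 6\right) \left(-1684\right) = \left(20 + 4 \cdot 36 + 126\right) \left(-1684\right) = \left(20 + 144 + 126\right) \left(-1684\right) = 290 \left(-1684\right) = -488360$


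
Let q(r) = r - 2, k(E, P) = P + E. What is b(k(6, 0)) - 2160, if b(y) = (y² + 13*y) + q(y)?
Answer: -2042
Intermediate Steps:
k(E, P) = E + P
q(r) = -2 + r
b(y) = -2 + y² + 14*y (b(y) = (y² + 13*y) + (-2 + y) = -2 + y² + 14*y)
b(k(6, 0)) - 2160 = (-2 + (6 + 0)² + 14*(6 + 0)) - 2160 = (-2 + 6² + 14*6) - 2160 = (-2 + 36 + 84) - 2160 = 118 - 2160 = -2042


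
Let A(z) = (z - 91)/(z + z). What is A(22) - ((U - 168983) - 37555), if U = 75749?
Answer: 5754647/44 ≈ 1.3079e+5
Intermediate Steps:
A(z) = (-91 + z)/(2*z) (A(z) = (-91 + z)/((2*z)) = (-91 + z)*(1/(2*z)) = (-91 + z)/(2*z))
A(22) - ((U - 168983) - 37555) = (½)*(-91 + 22)/22 - ((75749 - 168983) - 37555) = (½)*(1/22)*(-69) - (-93234 - 37555) = -69/44 - 1*(-130789) = -69/44 + 130789 = 5754647/44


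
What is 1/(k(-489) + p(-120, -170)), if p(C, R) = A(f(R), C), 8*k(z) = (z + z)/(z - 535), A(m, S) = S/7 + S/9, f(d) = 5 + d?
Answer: -86016/2611171 ≈ -0.032942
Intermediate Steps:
A(m, S) = 16*S/63 (A(m, S) = S*(⅐) + S*(⅑) = S/7 + S/9 = 16*S/63)
k(z) = z/(4*(-535 + z)) (k(z) = ((z + z)/(z - 535))/8 = ((2*z)/(-535 + z))/8 = (2*z/(-535 + z))/8 = z/(4*(-535 + z)))
p(C, R) = 16*C/63
1/(k(-489) + p(-120, -170)) = 1/((¼)*(-489)/(-535 - 489) + (16/63)*(-120)) = 1/((¼)*(-489)/(-1024) - 640/21) = 1/((¼)*(-489)*(-1/1024) - 640/21) = 1/(489/4096 - 640/21) = 1/(-2611171/86016) = -86016/2611171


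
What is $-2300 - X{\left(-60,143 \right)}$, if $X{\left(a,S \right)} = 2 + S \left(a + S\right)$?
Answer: $-14171$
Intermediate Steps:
$X{\left(a,S \right)} = 2 + S \left(S + a\right)$
$-2300 - X{\left(-60,143 \right)} = -2300 - \left(2 + 143^{2} + 143 \left(-60\right)\right) = -2300 - \left(2 + 20449 - 8580\right) = -2300 - 11871 = -14171$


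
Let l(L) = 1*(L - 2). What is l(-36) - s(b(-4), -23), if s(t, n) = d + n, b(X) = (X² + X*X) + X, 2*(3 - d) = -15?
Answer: -51/2 ≈ -25.500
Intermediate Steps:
d = 21/2 (d = 3 - ½*(-15) = 3 + 15/2 = 21/2 ≈ 10.500)
b(X) = X + 2*X² (b(X) = (X² + X²) + X = 2*X² + X = X + 2*X²)
s(t, n) = 21/2 + n
l(L) = -2 + L (l(L) = 1*(-2 + L) = -2 + L)
l(-36) - s(b(-4), -23) = (-2 - 36) - (21/2 - 23) = -38 - 1*(-25/2) = -38 + 25/2 = -51/2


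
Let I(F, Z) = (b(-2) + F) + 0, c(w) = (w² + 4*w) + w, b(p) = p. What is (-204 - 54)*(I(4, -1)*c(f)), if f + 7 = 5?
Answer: 3096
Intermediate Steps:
f = -2 (f = -7 + 5 = -2)
c(w) = w² + 5*w
I(F, Z) = -2 + F (I(F, Z) = (-2 + F) + 0 = -2 + F)
(-204 - 54)*(I(4, -1)*c(f)) = (-204 - 54)*((-2 + 4)*(-2*(5 - 2))) = -516*(-2*3) = -516*(-6) = -258*(-12) = 3096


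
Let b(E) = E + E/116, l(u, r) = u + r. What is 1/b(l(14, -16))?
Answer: -58/117 ≈ -0.49573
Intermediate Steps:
l(u, r) = r + u
b(E) = 117*E/116 (b(E) = E + E*(1/116) = E + E/116 = 117*E/116)
1/b(l(14, -16)) = 1/(117*(-16 + 14)/116) = 1/((117/116)*(-2)) = 1/(-117/58) = -58/117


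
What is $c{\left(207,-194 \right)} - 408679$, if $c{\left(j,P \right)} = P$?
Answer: $-408873$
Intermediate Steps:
$c{\left(207,-194 \right)} - 408679 = -194 - 408679 = -408873$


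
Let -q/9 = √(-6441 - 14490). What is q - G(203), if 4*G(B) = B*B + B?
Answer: -10353 - 9*I*√20931 ≈ -10353.0 - 1302.1*I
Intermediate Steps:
G(B) = B/4 + B²/4 (G(B) = (B*B + B)/4 = (B² + B)/4 = (B + B²)/4 = B/4 + B²/4)
q = -9*I*√20931 (q = -9*√(-6441 - 14490) = -9*I*√20931 ≈ -1302.1*I)
q - G(203) = -9*I*√20931 - 203*(1 + 203)/4 = -9*I*√20931 - 203*204/4 = -9*I*√20931 - 1*10353 = -9*I*√20931 - 10353 = -10353 - 9*I*√20931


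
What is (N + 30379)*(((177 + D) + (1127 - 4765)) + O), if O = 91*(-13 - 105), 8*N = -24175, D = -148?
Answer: -3139941379/8 ≈ -3.9249e+8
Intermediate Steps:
N = -24175/8 (N = (⅛)*(-24175) = -24175/8 ≈ -3021.9)
O = -10738 (O = 91*(-118) = -10738)
(N + 30379)*(((177 + D) + (1127 - 4765)) + O) = (-24175/8 + 30379)*(((177 - 148) + (1127 - 4765)) - 10738) = 218857*((29 - 3638) - 10738)/8 = 218857*(-3609 - 10738)/8 = (218857/8)*(-14347) = -3139941379/8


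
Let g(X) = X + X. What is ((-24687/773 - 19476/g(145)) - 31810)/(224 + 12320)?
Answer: -3576530939/1405994240 ≈ -2.5438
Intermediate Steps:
g(X) = 2*X
((-24687/773 - 19476/g(145)) - 31810)/(224 + 12320) = ((-24687/773 - 19476/(2*145)) - 31810)/(224 + 12320) = ((-24687*1/773 - 19476/290) - 31810)/12544 = ((-24687/773 - 19476*1/290) - 31810)*(1/12544) = ((-24687/773 - 9738/145) - 31810)*(1/12544) = (-11107089/112085 - 31810)*(1/12544) = -3576530939/112085*1/12544 = -3576530939/1405994240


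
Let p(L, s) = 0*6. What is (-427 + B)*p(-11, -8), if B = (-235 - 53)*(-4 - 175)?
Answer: 0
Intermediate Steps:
p(L, s) = 0
B = 51552 (B = -288*(-179) = 51552)
(-427 + B)*p(-11, -8) = (-427 + 51552)*0 = 51125*0 = 0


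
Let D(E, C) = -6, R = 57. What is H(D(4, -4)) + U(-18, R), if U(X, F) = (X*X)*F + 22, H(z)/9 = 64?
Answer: 19066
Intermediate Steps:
H(z) = 576 (H(z) = 9*64 = 576)
U(X, F) = 22 + F*X² (U(X, F) = X²*F + 22 = F*X² + 22 = 22 + F*X²)
H(D(4, -4)) + U(-18, R) = 576 + (22 + 57*(-18)²) = 576 + (22 + 57*324) = 576 + (22 + 18468) = 576 + 18490 = 19066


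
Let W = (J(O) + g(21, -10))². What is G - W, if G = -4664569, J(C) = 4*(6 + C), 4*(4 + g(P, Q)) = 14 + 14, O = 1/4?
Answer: -4665353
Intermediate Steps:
O = ¼ ≈ 0.25000
g(P, Q) = 3 (g(P, Q) = -4 + (14 + 14)/4 = -4 + (¼)*28 = -4 + 7 = 3)
J(C) = 24 + 4*C
W = 784 (W = ((24 + 4*(¼)) + 3)² = ((24 + 1) + 3)² = (25 + 3)² = 28² = 784)
G - W = -4664569 - 1*784 = -4664569 - 784 = -4665353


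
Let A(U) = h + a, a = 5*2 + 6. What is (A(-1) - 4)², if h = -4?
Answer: 64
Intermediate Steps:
a = 16 (a = 10 + 6 = 16)
A(U) = 12 (A(U) = -4 + 16 = 12)
(A(-1) - 4)² = (12 - 4)² = 8² = 64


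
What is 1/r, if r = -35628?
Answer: -1/35628 ≈ -2.8068e-5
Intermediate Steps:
1/r = 1/(-35628) = -1/35628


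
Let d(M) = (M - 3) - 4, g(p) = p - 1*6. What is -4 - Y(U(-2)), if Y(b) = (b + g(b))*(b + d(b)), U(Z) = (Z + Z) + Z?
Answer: -346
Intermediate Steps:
U(Z) = 3*Z (U(Z) = 2*Z + Z = 3*Z)
g(p) = -6 + p (g(p) = p - 6 = -6 + p)
d(M) = -7 + M (d(M) = (-3 + M) - 4 = -7 + M)
Y(b) = (-7 + 2*b)*(-6 + 2*b) (Y(b) = (b + (-6 + b))*(b + (-7 + b)) = (-6 + 2*b)*(-7 + 2*b) = (-7 + 2*b)*(-6 + 2*b))
-4 - Y(U(-2)) = -4 - (42 - 78*(-2) + 4*(3*(-2))²) = -4 - (42 - 26*(-6) + 4*(-6)²) = -4 - (42 + 156 + 4*36) = -4 - (42 + 156 + 144) = -4 - 1*342 = -4 - 342 = -346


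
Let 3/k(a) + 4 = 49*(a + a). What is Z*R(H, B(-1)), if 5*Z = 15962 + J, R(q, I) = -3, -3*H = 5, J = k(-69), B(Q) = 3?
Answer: -323996667/33830 ≈ -9577.2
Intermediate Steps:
k(a) = 3/(-4 + 98*a) (k(a) = 3/(-4 + 49*(a + a)) = 3/(-4 + 49*(2*a)) = 3/(-4 + 98*a))
J = -3/6766 (J = 3/(2*(-2 + 49*(-69))) = 3/(2*(-2 - 3381)) = (3/2)/(-3383) = (3/2)*(-1/3383) = -3/6766 ≈ -0.00044339)
H = -5/3 (H = -⅓*5 = -5/3 ≈ -1.6667)
Z = 107998889/33830 (Z = (15962 - 3/6766)/5 = (⅕)*(107998889/6766) = 107998889/33830 ≈ 3192.4)
Z*R(H, B(-1)) = (107998889/33830)*(-3) = -323996667/33830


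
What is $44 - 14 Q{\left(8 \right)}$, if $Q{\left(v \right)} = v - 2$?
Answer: $-40$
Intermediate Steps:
$Q{\left(v \right)} = -2 + v$
$44 - 14 Q{\left(8 \right)} = 44 - 14 \left(-2 + 8\right) = 44 - 84 = -40$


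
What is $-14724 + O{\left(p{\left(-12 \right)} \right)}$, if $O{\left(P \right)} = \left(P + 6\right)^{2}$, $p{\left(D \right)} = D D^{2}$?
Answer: $2950560$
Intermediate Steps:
$p{\left(D \right)} = D^{3}$
$O{\left(P \right)} = \left(6 + P\right)^{2}$
$-14724 + O{\left(p{\left(-12 \right)} \right)} = -14724 + \left(6 + \left(-12\right)^{3}\right)^{2} = -14724 + \left(6 - 1728\right)^{2} = -14724 + \left(-1722\right)^{2} = -14724 + 2965284 = 2950560$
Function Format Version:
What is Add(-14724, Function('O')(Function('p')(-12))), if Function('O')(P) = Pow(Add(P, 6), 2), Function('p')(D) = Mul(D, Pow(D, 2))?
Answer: 2950560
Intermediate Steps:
Function('p')(D) = Pow(D, 3)
Function('O')(P) = Pow(Add(6, P), 2)
Add(-14724, Function('O')(Function('p')(-12))) = Add(-14724, Pow(Add(6, Pow(-12, 3)), 2)) = Add(-14724, Pow(Add(6, -1728), 2)) = Add(-14724, Pow(-1722, 2)) = Add(-14724, 2965284) = 2950560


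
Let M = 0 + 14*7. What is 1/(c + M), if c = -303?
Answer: -1/205 ≈ -0.0048781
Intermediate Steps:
M = 98 (M = 0 + 98 = 98)
1/(c + M) = 1/(-303 + 98) = 1/(-205) = -1/205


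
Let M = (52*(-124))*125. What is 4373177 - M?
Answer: 5179177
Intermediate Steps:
M = -806000 (M = -6448*125 = -806000)
4373177 - M = 4373177 - 1*(-806000) = 4373177 + 806000 = 5179177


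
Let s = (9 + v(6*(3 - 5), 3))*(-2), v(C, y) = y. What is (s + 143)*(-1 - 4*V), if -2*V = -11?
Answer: -2737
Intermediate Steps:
V = 11/2 (V = -½*(-11) = 11/2 ≈ 5.5000)
s = -24 (s = (9 + 3)*(-2) = 12*(-2) = -24)
(s + 143)*(-1 - 4*V) = (-24 + 143)*(-1 - 4*11/2) = 119*(-1 - 22) = 119*(-23) = -2737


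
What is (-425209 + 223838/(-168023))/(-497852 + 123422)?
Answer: 14289023129/12582570378 ≈ 1.1356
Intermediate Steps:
(-425209 + 223838/(-168023))/(-497852 + 123422) = (-425209 + 223838*(-1/168023))/(-374430) = (-425209 - 223838/168023)*(-1/374430) = -71445115645/168023*(-1/374430) = 14289023129/12582570378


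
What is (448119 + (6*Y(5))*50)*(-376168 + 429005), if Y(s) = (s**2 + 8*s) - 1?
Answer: 24691734003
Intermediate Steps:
Y(s) = -1 + s**2 + 8*s
(448119 + (6*Y(5))*50)*(-376168 + 429005) = (448119 + (6*(-1 + 5**2 + 8*5))*50)*(-376168 + 429005) = (448119 + (6*(-1 + 25 + 40))*50)*52837 = (448119 + (6*64)*50)*52837 = (448119 + 384*50)*52837 = (448119 + 19200)*52837 = 467319*52837 = 24691734003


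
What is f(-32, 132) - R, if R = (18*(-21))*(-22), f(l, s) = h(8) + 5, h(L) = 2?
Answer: -8309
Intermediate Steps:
f(l, s) = 7 (f(l, s) = 2 + 5 = 7)
R = 8316 (R = -378*(-22) = 8316)
f(-32, 132) - R = 7 - 1*8316 = 7 - 8316 = -8309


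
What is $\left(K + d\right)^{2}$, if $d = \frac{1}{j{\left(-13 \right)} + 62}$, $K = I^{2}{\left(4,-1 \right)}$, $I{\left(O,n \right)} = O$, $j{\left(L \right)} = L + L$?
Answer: $\frac{332929}{1296} \approx 256.89$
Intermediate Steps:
$j{\left(L \right)} = 2 L$
$K = 16$ ($K = 4^{2} = 16$)
$d = \frac{1}{36}$ ($d = \frac{1}{2 \left(-13\right) + 62} = \frac{1}{-26 + 62} = \frac{1}{36} \approx 0.027778$)
$\left(K + d\right)^{2} = \left(16 + \frac{1}{36}\right)^{2} = \left(\frac{577}{36}\right)^{2} = \frac{332929}{1296}$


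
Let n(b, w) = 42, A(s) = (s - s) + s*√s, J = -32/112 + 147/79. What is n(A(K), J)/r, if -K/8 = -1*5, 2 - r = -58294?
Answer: 1/1388 ≈ 0.00072046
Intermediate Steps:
r = 58296 (r = 2 - 1*(-58294) = 2 + 58294 = 58296)
J = 871/553 (J = -32*1/112 + 147*(1/79) = -2/7 + 147/79 = 871/553 ≈ 1.5750)
K = 40 (K = -(-8)*5 = -8*(-5) = 40)
A(s) = s^(3/2) (A(s) = 0 + s^(3/2) = s^(3/2))
n(A(K), J)/r = 42/58296 = 42*(1/58296) = 1/1388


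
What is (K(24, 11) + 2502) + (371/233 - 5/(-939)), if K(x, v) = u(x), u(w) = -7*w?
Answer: 510998392/218787 ≈ 2335.6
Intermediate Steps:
K(x, v) = -7*x
(K(24, 11) + 2502) + (371/233 - 5/(-939)) = (-7*24 + 2502) + (371/233 - 5/(-939)) = (-168 + 2502) + (371*(1/233) - 5*(-1/939)) = 2334 + (371/233 + 5/939) = 2334 + 349534/218787 = 510998392/218787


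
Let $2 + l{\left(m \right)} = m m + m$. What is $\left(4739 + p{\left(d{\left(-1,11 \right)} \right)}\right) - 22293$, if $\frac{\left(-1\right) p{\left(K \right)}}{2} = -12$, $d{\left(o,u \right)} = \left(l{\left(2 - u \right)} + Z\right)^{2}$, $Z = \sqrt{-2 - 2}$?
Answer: $-17530$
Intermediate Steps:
$Z = 2 i$ ($Z = \sqrt{-4} = 2 i \approx 2.0 i$)
$l{\left(m \right)} = -2 + m + m^{2}$ ($l{\left(m \right)} = -2 + \left(m m + m\right) = -2 + \left(m^{2} + m\right) = -2 + \left(m + m^{2}\right) = -2 + m + m^{2}$)
$d{\left(o,u \right)} = \left(\left(2 - u\right)^{2} - u + 2 i\right)^{2}$ ($d{\left(o,u \right)} = \left(\left(-2 - \left(-2 + u\right) + \left(2 - u\right)^{2}\right) + 2 i\right)^{2} = \left(\left(\left(2 - u\right)^{2} - u\right) + 2 i\right)^{2} = \left(\left(2 - u\right)^{2} - u + 2 i\right)^{2}$)
$p{\left(K \right)} = 24$ ($p{\left(K \right)} = \left(-2\right) \left(-12\right) = 24$)
$\left(4739 + p{\left(d{\left(-1,11 \right)} \right)}\right) - 22293 = \left(4739 + 24\right) - 22293 = 4763 - 22293 = -17530$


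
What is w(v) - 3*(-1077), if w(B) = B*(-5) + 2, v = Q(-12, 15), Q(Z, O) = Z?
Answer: 3293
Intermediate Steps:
v = -12
w(B) = 2 - 5*B (w(B) = -5*B + 2 = 2 - 5*B)
w(v) - 3*(-1077) = (2 - 5*(-12)) - 3*(-1077) = (2 + 60) - 1*(-3231) = 62 + 3231 = 3293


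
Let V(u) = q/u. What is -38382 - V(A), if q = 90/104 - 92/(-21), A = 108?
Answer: -4526625281/117936 ≈ -38382.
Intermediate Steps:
q = 5729/1092 (q = 90*(1/104) - 92*(-1/21) = 45/52 + 92/21 = 5729/1092 ≈ 5.2463)
V(u) = 5729/(1092*u)
-38382 - V(A) = -38382 - 5729/(1092*108) = -38382 - 1*5729/117936 = -38382 - 5729/117936 = -4526625281/117936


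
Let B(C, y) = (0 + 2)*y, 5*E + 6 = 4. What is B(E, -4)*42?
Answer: -336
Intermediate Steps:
E = -⅖ (E = -6/5 + (⅕)*4 = -6/5 + ⅘ = -⅖ ≈ -0.40000)
B(C, y) = 2*y
B(E, -4)*42 = (2*(-4))*42 = -8*42 = -336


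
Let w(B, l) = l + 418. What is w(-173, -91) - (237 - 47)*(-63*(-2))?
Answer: -23613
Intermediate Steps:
w(B, l) = 418 + l
w(-173, -91) - (237 - 47)*(-63*(-2)) = (418 - 91) - (237 - 47)*(-63*(-2)) = 327 - 190*126 = 327 - 1*23940 = 327 - 23940 = -23613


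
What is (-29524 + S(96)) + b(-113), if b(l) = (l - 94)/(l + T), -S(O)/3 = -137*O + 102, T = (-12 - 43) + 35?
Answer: 1280465/133 ≈ 9627.6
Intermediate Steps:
T = -20 (T = -55 + 35 = -20)
S(O) = -306 + 411*O (S(O) = -3*(-137*O + 102) = -3*(102 - 137*O) = -306 + 411*O)
b(l) = (-94 + l)/(-20 + l) (b(l) = (l - 94)/(l - 20) = (-94 + l)/(-20 + l))
(-29524 + S(96)) + b(-113) = (-29524 + (-306 + 411*96)) + (-94 - 113)/(-20 - 113) = (-29524 + (-306 + 39456)) - 207/(-133) = (-29524 + 39150) - 1/133*(-207) = 9626 + 207/133 = 1280465/133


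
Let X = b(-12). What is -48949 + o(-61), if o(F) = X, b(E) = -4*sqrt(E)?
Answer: -48949 - 8*I*sqrt(3) ≈ -48949.0 - 13.856*I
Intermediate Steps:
X = -8*I*sqrt(3) ≈ -13.856*I
o(F) = -8*I*sqrt(3)
-48949 + o(-61) = -48949 - 8*I*sqrt(3)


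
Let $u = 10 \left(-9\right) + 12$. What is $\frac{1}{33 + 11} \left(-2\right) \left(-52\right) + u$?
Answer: $- \frac{832}{11} \approx -75.636$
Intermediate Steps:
$u = -78$ ($u = -90 + 12 = -78$)
$\frac{1}{33 + 11} \left(-2\right) \left(-52\right) + u = \frac{1}{33 + 11} \left(-2\right) \left(-52\right) - 78 = \frac{1}{44} \left(-2\right) \left(-52\right) - 78 = \left(- \frac{1}{22}\right) \left(-52\right) - 78 = \frac{26}{11} - 78 = - \frac{832}{11}$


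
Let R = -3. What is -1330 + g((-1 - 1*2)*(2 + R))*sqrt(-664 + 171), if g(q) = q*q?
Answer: -1330 + 9*I*sqrt(493) ≈ -1330.0 + 199.83*I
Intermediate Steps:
g(q) = q**2
-1330 + g((-1 - 1*2)*(2 + R))*sqrt(-664 + 171) = -1330 + ((-1 - 1*2)*(2 - 3))**2*sqrt(-664 + 171) = -1330 + ((-1 - 2)*(-1))**2*sqrt(-493) = -1330 + (-3*(-1))**2*(I*sqrt(493)) = -1330 + 3**2*(I*sqrt(493)) = -1330 + 9*(I*sqrt(493)) = -1330 + 9*I*sqrt(493)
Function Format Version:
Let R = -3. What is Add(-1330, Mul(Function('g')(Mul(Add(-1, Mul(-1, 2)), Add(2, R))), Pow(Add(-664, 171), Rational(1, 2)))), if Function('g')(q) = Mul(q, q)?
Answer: Add(-1330, Mul(9, I, Pow(493, Rational(1, 2)))) ≈ Add(-1330.0, Mul(199.83, I))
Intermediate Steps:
Function('g')(q) = Pow(q, 2)
Add(-1330, Mul(Function('g')(Mul(Add(-1, Mul(-1, 2)), Add(2, R))), Pow(Add(-664, 171), Rational(1, 2)))) = Add(-1330, Mul(Pow(Mul(Add(-1, Mul(-1, 2)), Add(2, -3)), 2), Pow(Add(-664, 171), Rational(1, 2)))) = Add(-1330, Mul(Pow(Mul(Add(-1, -2), -1), 2), Pow(-493, Rational(1, 2)))) = Add(-1330, Mul(Pow(Mul(-3, -1), 2), Mul(I, Pow(493, Rational(1, 2))))) = Add(-1330, Mul(Pow(3, 2), Mul(I, Pow(493, Rational(1, 2))))) = Add(-1330, Mul(9, Mul(I, Pow(493, Rational(1, 2))))) = Add(-1330, Mul(9, I, Pow(493, Rational(1, 2))))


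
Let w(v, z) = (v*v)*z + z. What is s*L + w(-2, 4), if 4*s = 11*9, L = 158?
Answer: 7861/2 ≈ 3930.5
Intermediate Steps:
s = 99/4 (s = (11*9)/4 = (¼)*99 = 99/4 ≈ 24.750)
w(v, z) = z + z*v² (w(v, z) = v²*z + z = z*v² + z = z + z*v²)
s*L + w(-2, 4) = (99/4)*158 + 4*(1 + (-2)²) = 7821/2 + 4*(1 + 4) = 7821/2 + 4*5 = 7821/2 + 20 = 7861/2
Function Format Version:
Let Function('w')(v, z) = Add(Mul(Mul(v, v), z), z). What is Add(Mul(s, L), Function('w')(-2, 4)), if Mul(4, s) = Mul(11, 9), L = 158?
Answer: Rational(7861, 2) ≈ 3930.5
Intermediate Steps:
s = Rational(99, 4) (s = Mul(Rational(1, 4), Mul(11, 9)) = Mul(Rational(1, 4), 99) = Rational(99, 4) ≈ 24.750)
Function('w')(v, z) = Add(z, Mul(z, Pow(v, 2))) (Function('w')(v, z) = Add(Mul(Pow(v, 2), z), z) = Add(Mul(z, Pow(v, 2)), z) = Add(z, Mul(z, Pow(v, 2))))
Add(Mul(s, L), Function('w')(-2, 4)) = Add(Mul(Rational(99, 4), 158), Mul(4, Add(1, Pow(-2, 2)))) = Add(Rational(7821, 2), Mul(4, Add(1, 4))) = Add(Rational(7821, 2), Mul(4, 5)) = Add(Rational(7821, 2), 20) = Rational(7861, 2)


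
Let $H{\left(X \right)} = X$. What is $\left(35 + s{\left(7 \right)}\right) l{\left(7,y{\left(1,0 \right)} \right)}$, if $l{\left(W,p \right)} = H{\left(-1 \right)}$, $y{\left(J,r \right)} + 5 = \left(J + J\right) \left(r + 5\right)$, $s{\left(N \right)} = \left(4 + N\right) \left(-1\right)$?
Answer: $-24$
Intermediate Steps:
$s{\left(N \right)} = -4 - N$
$y{\left(J,r \right)} = -5 + 2 J \left(5 + r\right)$ ($y{\left(J,r \right)} = -5 + \left(J + J\right) \left(r + 5\right) = -5 + 2 J \left(5 + r\right)$)
$l{\left(W,p \right)} = -1$
$\left(35 + s{\left(7 \right)}\right) l{\left(7,y{\left(1,0 \right)} \right)} = \left(35 - 11\right) \left(-1\right) = 24 \left(-1\right) = -24$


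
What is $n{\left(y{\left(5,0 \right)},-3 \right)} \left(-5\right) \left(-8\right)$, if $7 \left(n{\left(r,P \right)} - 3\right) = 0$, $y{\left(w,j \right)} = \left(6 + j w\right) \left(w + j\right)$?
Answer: $120$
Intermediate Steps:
$y{\left(w,j \right)} = \left(6 + j w\right) \left(j + w\right)$
$n{\left(r,P \right)} = 3$ ($n{\left(r,P \right)} = 3 + \frac{1}{7} \cdot 0 = 3 + 0 = 3$)
$n{\left(y{\left(5,0 \right)},-3 \right)} \left(-5\right) \left(-8\right) = 3 \left(-5\right) \left(-8\right) = \left(-15\right) \left(-8\right) = 120$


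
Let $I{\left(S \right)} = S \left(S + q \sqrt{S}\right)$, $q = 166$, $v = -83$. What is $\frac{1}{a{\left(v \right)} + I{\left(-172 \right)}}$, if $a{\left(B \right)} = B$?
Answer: $\frac{29501}{141087582089} + \frac{57104 i \sqrt{43}}{141087582089} \approx 2.091 \cdot 10^{-7} + 2.6541 \cdot 10^{-6} i$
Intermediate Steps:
$I{\left(S \right)} = S \left(S + 166 \sqrt{S}\right)$
$\frac{1}{a{\left(v \right)} + I{\left(-172 \right)}} = \frac{1}{-83 + \left(\left(-172\right)^{2} + 166 \left(-172\right)^{\frac{3}{2}}\right)} = \frac{1}{-83 + \left(29584 + 166 \left(- 344 i \sqrt{43}\right)\right)} = \frac{1}{-83 + \left(29584 - 57104 i \sqrt{43}\right)} = \frac{1}{29501 - 57104 i \sqrt{43}}$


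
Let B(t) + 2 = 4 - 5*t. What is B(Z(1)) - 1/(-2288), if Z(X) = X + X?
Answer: -18303/2288 ≈ -7.9996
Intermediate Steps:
Z(X) = 2*X
B(t) = 2 - 5*t (B(t) = -2 + (4 - 5*t) = 2 - 5*t)
B(Z(1)) - 1/(-2288) = (2 - 10) - 1/(-2288) = (2 - 5*2) - 1*(-1/2288) = (2 - 10) + 1/2288 = -8 + 1/2288 = -18303/2288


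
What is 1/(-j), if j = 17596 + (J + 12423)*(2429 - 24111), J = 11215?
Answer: 1/512501520 ≈ 1.9512e-9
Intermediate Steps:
j = -512501520 (j = 17596 + (11215 + 12423)*(2429 - 24111) = 17596 + 23638*(-21682) = 17596 - 512519116 = -512501520)
1/(-j) = 1/(-1*(-512501520)) = 1/512501520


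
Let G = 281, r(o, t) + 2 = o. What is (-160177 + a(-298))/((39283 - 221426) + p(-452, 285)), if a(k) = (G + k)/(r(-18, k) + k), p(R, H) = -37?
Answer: 50936269/57933240 ≈ 0.87922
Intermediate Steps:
r(o, t) = -2 + o
a(k) = (281 + k)/(-20 + k) (a(k) = (281 + k)/((-2 - 18) + k) = (281 + k)/(-20 + k))
(-160177 + a(-298))/((39283 - 221426) + p(-452, 285)) = (-160177 + (281 - 298)/(-20 - 298))/((39283 - 221426) - 37) = (-160177 - 17/(-318))/(-182143 - 37) = (-160177 - 1/318*(-17))/(-182180) = (-160177 + 17/318)*(-1/182180) = -50936269/318*(-1/182180) = 50936269/57933240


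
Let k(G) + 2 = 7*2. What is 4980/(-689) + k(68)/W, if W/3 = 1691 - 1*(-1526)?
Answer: -16017904/2216513 ≈ -7.2266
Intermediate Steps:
k(G) = 12 (k(G) = -2 + 7*2 = -2 + 14 = 12)
W = 9651 (W = 3*(1691 - 1*(-1526)) = 3*(1691 + 1526) = 3*3217 = 9651)
4980/(-689) + k(68)/W = 4980/(-689) + 12/9651 = 4980*(-1/689) + 12*(1/9651) = -4980/689 + 4/3217 = -16017904/2216513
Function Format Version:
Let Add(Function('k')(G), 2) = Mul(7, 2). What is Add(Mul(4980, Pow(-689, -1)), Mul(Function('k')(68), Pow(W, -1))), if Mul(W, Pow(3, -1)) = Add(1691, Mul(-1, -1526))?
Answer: Rational(-16017904, 2216513) ≈ -7.2266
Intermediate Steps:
Function('k')(G) = 12 (Function('k')(G) = Add(-2, Mul(7, 2)) = Add(-2, 14) = 12)
W = 9651 (W = Mul(3, Add(1691, Mul(-1, -1526))) = Mul(3, Add(1691, 1526)) = Mul(3, 3217) = 9651)
Add(Mul(4980, Pow(-689, -1)), Mul(Function('k')(68), Pow(W, -1))) = Add(Mul(4980, Pow(-689, -1)), Mul(12, Pow(9651, -1))) = Add(Mul(4980, Rational(-1, 689)), Mul(12, Rational(1, 9651))) = Add(Rational(-4980, 689), Rational(4, 3217)) = Rational(-16017904, 2216513)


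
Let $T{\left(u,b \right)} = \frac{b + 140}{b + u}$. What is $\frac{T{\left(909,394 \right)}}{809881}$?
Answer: $\frac{534}{1055274943} \approx 5.0603 \cdot 10^{-7}$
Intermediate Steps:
$T{\left(u,b \right)} = \frac{140 + b}{b + u}$
$\frac{T{\left(909,394 \right)}}{809881} = \frac{\frac{1}{394 + 909} \left(140 + 394\right)}{809881} = \frac{1}{1303} \cdot 534 \cdot \frac{1}{809881} = \frac{534}{1303} \cdot \frac{1}{809881} = \frac{534}{1055274943}$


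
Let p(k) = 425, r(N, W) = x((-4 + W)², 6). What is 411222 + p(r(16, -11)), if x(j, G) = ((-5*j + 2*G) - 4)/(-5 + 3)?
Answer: 411647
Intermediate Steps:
x(j, G) = 2 - G + 5*j/2 (x(j, G) = (-4 - 5*j + 2*G)/(-2) = (-4 - 5*j + 2*G)*(-½) = 2 - G + 5*j/2)
r(N, W) = -4 + 5*(-4 + W)²/2 (r(N, W) = 2 - 1*6 + 5*(-4 + W)²/2 = 2 - 6 + 5*(-4 + W)²/2 = -4 + 5*(-4 + W)²/2)
411222 + p(r(16, -11)) = 411222 + 425 = 411647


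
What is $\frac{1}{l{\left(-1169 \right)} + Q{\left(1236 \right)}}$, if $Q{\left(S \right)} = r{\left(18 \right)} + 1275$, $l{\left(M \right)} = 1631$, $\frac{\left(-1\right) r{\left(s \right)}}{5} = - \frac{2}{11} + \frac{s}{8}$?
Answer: $\frac{44}{127409} \approx 0.00034534$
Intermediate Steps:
$r{\left(s \right)} = \frac{10}{11} - \frac{5 s}{8}$ ($r{\left(s \right)} = - 5 \left(- \frac{2}{11} + \frac{s}{8}\right) = \frac{10}{11} - \frac{5 s}{8}$)
$Q{\left(S \right)} = \frac{55645}{44}$ ($Q{\left(S \right)} = \left(\frac{10}{11} - \frac{45}{4}\right) + 1275 = - \frac{455}{44} + 1275 = \frac{55645}{44}$)
$\frac{1}{l{\left(-1169 \right)} + Q{\left(1236 \right)}} = \frac{1}{1631 + \frac{55645}{44}} = \frac{1}{\frac{127409}{44}} = \frac{44}{127409}$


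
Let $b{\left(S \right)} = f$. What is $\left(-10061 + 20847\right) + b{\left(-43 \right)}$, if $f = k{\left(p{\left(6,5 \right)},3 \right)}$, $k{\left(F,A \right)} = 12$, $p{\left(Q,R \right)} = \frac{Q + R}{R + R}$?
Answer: $10798$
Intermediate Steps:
$p{\left(Q,R \right)} = \frac{Q + R}{2 R}$
$f = 12$
$b{\left(S \right)} = 12$
$\left(-10061 + 20847\right) + b{\left(-43 \right)} = \left(-10061 + 20847\right) + 12 = 10786 + 12 = 10798$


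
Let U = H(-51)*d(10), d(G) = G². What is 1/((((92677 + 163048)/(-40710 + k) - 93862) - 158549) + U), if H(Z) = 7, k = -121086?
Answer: -161796/40726088681 ≈ -3.9728e-6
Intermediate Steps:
U = 700 (U = 7*10² = 7*100 = 700)
1/((((92677 + 163048)/(-40710 + k) - 93862) - 158549) + U) = 1/((((92677 + 163048)/(-40710 - 121086) - 93862) - 158549) + 700) = 1/(((255725/(-161796) - 93862) - 158549) + 700) = 1/(((255725*(-1/161796) - 93862) - 158549) + 700) = 1/(((-255725/161796 - 93862) - 158549) + 700) = 1/((-15186751877/161796 - 158549) + 700) = 1/(-40839345881/161796 + 700) = 1/(-40726088681/161796) = -161796/40726088681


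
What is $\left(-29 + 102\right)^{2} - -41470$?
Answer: $46799$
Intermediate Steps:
$\left(-29 + 102\right)^{2} - -41470 = 73^{2} + 41470 = 5329 + 41470 = 46799$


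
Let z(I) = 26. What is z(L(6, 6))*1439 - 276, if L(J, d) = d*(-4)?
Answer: 37138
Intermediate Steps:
L(J, d) = -4*d
z(L(6, 6))*1439 - 276 = 26*1439 - 276 = 37414 - 276 = 37138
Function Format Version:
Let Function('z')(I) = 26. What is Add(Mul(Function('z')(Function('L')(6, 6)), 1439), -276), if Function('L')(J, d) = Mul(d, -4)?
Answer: 37138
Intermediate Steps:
Function('L')(J, d) = Mul(-4, d)
Add(Mul(Function('z')(Function('L')(6, 6)), 1439), -276) = Add(Mul(26, 1439), -276) = Add(37414, -276) = 37138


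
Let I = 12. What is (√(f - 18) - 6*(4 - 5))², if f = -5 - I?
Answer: 1 + 12*I*√35 ≈ 1.0 + 70.993*I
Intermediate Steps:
f = -17 (f = -5 - 1*12 = -5 - 12 = -17)
(√(f - 18) - 6*(4 - 5))² = (√(-17 - 18) - 6*(4 - 5))² = (√(-35) - 6*(-1))² = (I*√35 + 6)² = (6 + I*√35)²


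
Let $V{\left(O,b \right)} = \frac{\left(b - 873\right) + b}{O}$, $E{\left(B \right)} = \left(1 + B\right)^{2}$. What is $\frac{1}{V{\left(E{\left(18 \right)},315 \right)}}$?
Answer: $- \frac{361}{243} \approx -1.4856$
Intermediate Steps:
$V{\left(O,b \right)} = \frac{-873 + 2 b}{O}$ ($V{\left(O,b \right)} = \frac{\left(-873 + b\right) + b}{O} = \frac{-873 + 2 b}{O}$)
$\frac{1}{V{\left(E{\left(18 \right)},315 \right)}} = \frac{1}{\frac{1}{\left(1 + 18\right)^{2}} \left(-873 + 2 \cdot 315\right)} = \frac{1}{\frac{1}{19^{2}} \left(-873 + 630\right)} = \frac{1}{\frac{1}{361} \left(-243\right)} = \frac{1}{- \frac{243}{361}} = - \frac{361}{243}$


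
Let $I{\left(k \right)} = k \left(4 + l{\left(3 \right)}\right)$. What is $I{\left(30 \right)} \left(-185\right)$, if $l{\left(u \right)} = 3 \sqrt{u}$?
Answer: $-22200 - 16650 \sqrt{3} \approx -51039.0$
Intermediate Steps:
$I{\left(k \right)} = k \left(4 + 3 \sqrt{3}\right)$
$I{\left(30 \right)} \left(-185\right) = 30 \left(4 + 3 \sqrt{3}\right) \left(-185\right) = \left(120 + 90 \sqrt{3}\right) \left(-185\right) = -22200 - 16650 \sqrt{3}$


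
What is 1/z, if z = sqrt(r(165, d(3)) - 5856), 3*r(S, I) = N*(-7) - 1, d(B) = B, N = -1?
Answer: -I*sqrt(5854)/5854 ≈ -0.01307*I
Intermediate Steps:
r(S, I) = 2 (r(S, I) = (-1*(-7) - 1)/3 = (7 - 1)/3 = (1/3)*6 = 2)
z = I*sqrt(5854) (z = sqrt(2 - 5856) = sqrt(-5854) = I*sqrt(5854) ≈ 76.511*I)
1/z = 1/(I*sqrt(5854)) = -I*sqrt(5854)/5854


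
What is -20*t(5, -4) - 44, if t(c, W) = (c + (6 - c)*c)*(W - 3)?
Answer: 1356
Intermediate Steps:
t(c, W) = (-3 + W)*(c + c*(6 - c)) (t(c, W) = (c + c*(6 - c))*(-3 + W) = (-3 + W)*(c + c*(6 - c)))
-20*t(5, -4) - 44 = -100*(-21 + 3*5 + 7*(-4) - 1*(-4)*5) - 44 = -100*(-21 + 15 - 28 + 20) - 44 = -100*(-14) - 44 = -20*(-70) - 44 = 1400 - 44 = 1356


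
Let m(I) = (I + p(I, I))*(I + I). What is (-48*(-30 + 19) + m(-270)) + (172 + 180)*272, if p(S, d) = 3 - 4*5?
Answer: 251252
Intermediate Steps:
p(S, d) = -17 (p(S, d) = 3 - 20 = -17)
m(I) = 2*I*(-17 + I) (m(I) = (I - 17)*(I + I) = (-17 + I)*(2*I) = 2*I*(-17 + I))
(-48*(-30 + 19) + m(-270)) + (172 + 180)*272 = (-48*(-30 + 19) + 2*(-270)*(-17 - 270)) + (172 + 180)*272 = (-48*(-11) + 2*(-270)*(-287)) + 352*272 = (528 + 154980) + 95744 = 155508 + 95744 = 251252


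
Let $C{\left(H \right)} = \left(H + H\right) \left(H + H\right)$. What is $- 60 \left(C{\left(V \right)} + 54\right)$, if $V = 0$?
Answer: $-3240$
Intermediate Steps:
$C{\left(H \right)} = 4 H^{2}$ ($C{\left(H \right)} = 2 H 2 H = 4 H^{2}$)
$- 60 \left(C{\left(V \right)} + 54\right) = - 60 \left(4 \cdot 0^{2} + 54\right) = - 60 \left(4 \cdot 0 + 54\right) = - 60 \left(0 + 54\right) = \left(-60\right) 54 = -3240$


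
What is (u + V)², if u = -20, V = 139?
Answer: 14161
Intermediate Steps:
(u + V)² = (-20 + 139)² = 119² = 14161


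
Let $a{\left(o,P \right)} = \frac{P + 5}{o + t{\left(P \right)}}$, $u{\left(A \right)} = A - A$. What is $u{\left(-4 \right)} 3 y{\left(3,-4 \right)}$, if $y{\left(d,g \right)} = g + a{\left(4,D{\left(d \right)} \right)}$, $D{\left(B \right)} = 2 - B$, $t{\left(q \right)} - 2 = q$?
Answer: $0$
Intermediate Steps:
$t{\left(q \right)} = 2 + q$
$u{\left(A \right)} = 0$
$a{\left(o,P \right)} = \frac{5 + P}{2 + P + o}$ ($a{\left(o,P \right)} = \frac{P + 5}{o + \left(2 + P\right)} = \frac{5 + P}{2 + P + o}$)
$y{\left(d,g \right)} = g + \frac{7 - d}{8 - d}$ ($y{\left(d,g \right)} = g + \frac{5 - \left(-2 + d\right)}{2 - \left(-2 + d\right) + 4} = g + \frac{7 - d}{8 - d}$)
$u{\left(-4 \right)} 3 y{\left(3,-4 \right)} = 0 \cdot 3 \frac{-7 + 3 - 4 \left(-8 + 3\right)}{-8 + 3} = 0 \frac{-7 + 3 - -20}{-5} = 0 \left(- \frac{-7 + 3 + 20}{5}\right) = 0 \left(\left(- \frac{1}{5}\right) 16\right) = 0 \left(- \frac{16}{5}\right) = 0$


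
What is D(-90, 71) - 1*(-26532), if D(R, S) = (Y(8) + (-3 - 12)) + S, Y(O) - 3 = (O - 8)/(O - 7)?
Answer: 26591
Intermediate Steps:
Y(O) = 3 + (-8 + O)/(-7 + O) (Y(O) = 3 + (O - 8)/(O - 7) = 3 + (-8 + O)/(-7 + O))
D(R, S) = -12 + S (D(R, S) = ((-29 + 4*8)/(-7 + 8) + (-3 - 12)) + S = ((-29 + 32)/1 - 15) + S = (1*3 - 15) + S = (3 - 15) + S = -12 + S)
D(-90, 71) - 1*(-26532) = (-12 + 71) - 1*(-26532) = 59 + 26532 = 26591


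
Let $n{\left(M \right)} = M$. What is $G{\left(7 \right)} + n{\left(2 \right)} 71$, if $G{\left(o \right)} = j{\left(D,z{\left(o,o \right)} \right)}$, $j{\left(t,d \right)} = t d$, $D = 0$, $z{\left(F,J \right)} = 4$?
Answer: $142$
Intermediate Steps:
$j{\left(t,d \right)} = d t$
$G{\left(o \right)} = 0$ ($G{\left(o \right)} = 4 \cdot 0 = 0$)
$G{\left(7 \right)} + n{\left(2 \right)} 71 = 0 + 2 \cdot 71 = 0 + 142 = 142$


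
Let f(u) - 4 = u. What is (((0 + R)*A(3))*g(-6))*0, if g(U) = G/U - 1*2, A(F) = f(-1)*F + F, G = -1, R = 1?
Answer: 0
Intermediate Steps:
f(u) = 4 + u
A(F) = 4*F (A(F) = (4 - 1)*F + F = 3*F + F = 4*F)
g(U) = -2 - 1/U (g(U) = -1/U - 1*2 = -1/U - 2 = -2 - 1/U)
(((0 + R)*A(3))*g(-6))*0 = (((0 + 1)*(4*3))*(-2 - 1/(-6)))*0 = ((1*12)*(-2 - 1*(-⅙)))*0 = (12*(-2 + ⅙))*0 = (12*(-11/6))*0 = -22*0 = 0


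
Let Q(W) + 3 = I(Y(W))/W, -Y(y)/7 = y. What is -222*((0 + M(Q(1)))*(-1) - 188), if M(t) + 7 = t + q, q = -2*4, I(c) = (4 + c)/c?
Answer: 264846/7 ≈ 37835.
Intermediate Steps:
Y(y) = -7*y
I(c) = (4 + c)/c
q = -8
Q(W) = -3 - (4 - 7*W)/(7*W²) (Q(W) = -3 + ((4 - 7*W)/((-7*W)))/W = -3 + ((-1/(7*W))*(4 - 7*W))/W = -3 + (-(4 - 7*W)/(7*W))/W = -3 - (4 - 7*W)/(7*W²))
M(t) = -15 + t (M(t) = -7 + (t - 8) = -7 + (-8 + t) = -15 + t)
-222*((0 + M(Q(1)))*(-1) - 188) = -222*((0 + (-15 + (-3 + 1/1 - 4/7/1²)))*(-1) - 188) = -222*((0 + (-15 + (-3 + 1 - 4/7*1)))*(-1) - 188) = -222*((0 + (-15 + (-3 + 1 - 4/7)))*(-1) - 188) = -222*((0 + (-15 - 18/7))*(-1) - 188) = -222*((0 - 123/7)*(-1) - 188) = -222*(-123/7*(-1) - 188) = -222*(123/7 - 188) = -222*(-1193/7) = 264846/7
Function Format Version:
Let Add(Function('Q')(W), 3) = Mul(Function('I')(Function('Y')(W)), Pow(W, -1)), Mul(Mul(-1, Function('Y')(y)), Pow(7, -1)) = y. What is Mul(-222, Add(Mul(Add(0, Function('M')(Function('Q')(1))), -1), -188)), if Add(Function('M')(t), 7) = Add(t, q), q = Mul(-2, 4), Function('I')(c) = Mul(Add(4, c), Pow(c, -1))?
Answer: Rational(264846, 7) ≈ 37835.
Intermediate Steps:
Function('Y')(y) = Mul(-7, y)
Function('I')(c) = Mul(Pow(c, -1), Add(4, c))
q = -8
Function('Q')(W) = Add(-3, Mul(Rational(-1, 7), Pow(W, -2), Add(4, Mul(-7, W)))) (Function('Q')(W) = Add(-3, Mul(Mul(Pow(Mul(-7, W), -1), Add(4, Mul(-7, W))), Pow(W, -1))) = Add(-3, Mul(Mul(Mul(Rational(-1, 7), Pow(W, -1)), Add(4, Mul(-7, W))), Pow(W, -1))) = Add(-3, Mul(Mul(Rational(-1, 7), Pow(W, -1), Add(4, Mul(-7, W))), Pow(W, -1))) = Add(-3, Mul(Rational(-1, 7), Pow(W, -2), Add(4, Mul(-7, W)))))
Function('M')(t) = Add(-15, t) (Function('M')(t) = Add(-7, Add(t, -8)) = Add(-7, Add(-8, t)) = Add(-15, t))
Mul(-222, Add(Mul(Add(0, Function('M')(Function('Q')(1))), -1), -188)) = Mul(-222, Add(Mul(Add(0, Add(-15, Add(-3, Pow(1, -1), Mul(Rational(-4, 7), Pow(1, -2))))), -1), -188)) = Mul(-222, Add(Mul(Add(0, Add(-15, Add(-3, 1, Mul(Rational(-4, 7), 1)))), -1), -188)) = Mul(-222, Add(Mul(Add(0, Add(-15, Add(-3, 1, Rational(-4, 7)))), -1), -188)) = Mul(-222, Add(Mul(Add(0, Add(-15, Rational(-18, 7))), -1), -188)) = Mul(-222, Add(Mul(Add(0, Rational(-123, 7)), -1), -188)) = Mul(-222, Add(Mul(Rational(-123, 7), -1), -188)) = Mul(-222, Add(Rational(123, 7), -188)) = Mul(-222, Rational(-1193, 7)) = Rational(264846, 7)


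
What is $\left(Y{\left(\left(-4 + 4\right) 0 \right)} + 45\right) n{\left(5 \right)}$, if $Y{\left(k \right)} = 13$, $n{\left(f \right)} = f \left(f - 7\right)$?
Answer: $-580$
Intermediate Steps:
$n{\left(f \right)} = f \left(-7 + f\right)$
$\left(Y{\left(\left(-4 + 4\right) 0 \right)} + 45\right) n{\left(5 \right)} = \left(13 + 45\right) 5 \left(-7 + 5\right) = 58 \cdot 5 \left(-2\right) = 58 \left(-10\right) = -580$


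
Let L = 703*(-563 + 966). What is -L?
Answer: -283309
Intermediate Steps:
L = 283309 (L = 703*403 = 283309)
-L = -1*283309 = -283309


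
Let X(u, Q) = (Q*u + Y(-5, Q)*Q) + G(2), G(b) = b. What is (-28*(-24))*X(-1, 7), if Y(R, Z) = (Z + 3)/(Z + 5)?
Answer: 560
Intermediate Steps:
Y(R, Z) = (3 + Z)/(5 + Z)
X(u, Q) = 2 + Q*u + Q*(3 + Q)/(5 + Q) (X(u, Q) = (Q*u + ((3 + Q)/(5 + Q))*Q) + 2 = (Q*u + Q*(3 + Q)/(5 + Q)) + 2 = 2 + Q*u + Q*(3 + Q)/(5 + Q))
(-28*(-24))*X(-1, 7) = (-28*(-24))*((7*(3 + 7) + (2 + 7*(-1))*(5 + 7))/(5 + 7)) = 672*((7*10 + (2 - 7)*12)/12) = 672*((70 - 5*12)/12) = 672*((70 - 60)/12) = 672*((1/12)*10) = 672*(⅚) = 560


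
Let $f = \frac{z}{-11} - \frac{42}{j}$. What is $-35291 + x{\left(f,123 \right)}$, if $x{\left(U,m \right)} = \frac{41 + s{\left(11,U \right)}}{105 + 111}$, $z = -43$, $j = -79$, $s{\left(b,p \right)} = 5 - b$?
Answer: $- \frac{7622821}{216} \approx -35291.0$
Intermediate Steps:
$f = \frac{3859}{869}$ ($f = - \frac{43}{-11} - \frac{42}{-79} = \left(-43\right) \left(- \frac{1}{11}\right) - - \frac{42}{79} = \frac{43}{11} + \frac{42}{79} = \frac{3859}{869} \approx 4.4407$)
$x{\left(U,m \right)} = \frac{35}{216}$ ($x{\left(U,m \right)} = \frac{41 + \left(5 - 11\right)}{105 + 111} = \frac{41 + \left(5 - 11\right)}{216} = \left(41 - 6\right) \frac{1}{216} = 35 \cdot \frac{1}{216} = \frac{35}{216}$)
$-35291 + x{\left(f,123 \right)} = -35291 + \frac{35}{216} = - \frac{7622821}{216}$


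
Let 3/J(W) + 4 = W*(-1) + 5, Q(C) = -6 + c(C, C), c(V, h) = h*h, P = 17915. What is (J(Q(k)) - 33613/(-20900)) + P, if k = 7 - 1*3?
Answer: 1123350439/62700 ≈ 17916.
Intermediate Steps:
c(V, h) = h**2
k = 4 (k = 7 - 3 = 4)
Q(C) = -6 + C**2
J(W) = 3/(1 - W) (J(W) = 3/(-4 + (W*(-1) + 5)) = 3/(-4 + (-W + 5)) = 3/(-4 + (5 - W)) = 3/(1 - W))
(J(Q(k)) - 33613/(-20900)) + P = (-3/(-1 + (-6 + 4**2)) - 33613/(-20900)) + 17915 = (-3/(-1 + (-6 + 16)) - 33613*(-1/20900)) + 17915 = (-3/(-1 + 10) + 33613/20900) + 17915 = (-3/9 + 33613/20900) + 17915 = (-3*1/9 + 33613/20900) + 17915 = (-1/3 + 33613/20900) + 17915 = 79939/62700 + 17915 = 1123350439/62700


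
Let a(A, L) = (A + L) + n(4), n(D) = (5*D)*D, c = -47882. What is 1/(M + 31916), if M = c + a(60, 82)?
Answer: -1/15744 ≈ -6.3516e-5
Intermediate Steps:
n(D) = 5*D²
a(A, L) = 80 + A + L (a(A, L) = (A + L) + 5*4² = (A + L) + 5*16 = (A + L) + 80 = 80 + A + L)
M = -47660 (M = -47882 + (80 + 60 + 82) = -47882 + 222 = -47660)
1/(M + 31916) = 1/(-47660 + 31916) = 1/(-15744) = -1/15744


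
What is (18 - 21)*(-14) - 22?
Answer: 20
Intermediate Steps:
(18 - 21)*(-14) - 22 = -3*(-14) - 22 = 42 - 22 = 20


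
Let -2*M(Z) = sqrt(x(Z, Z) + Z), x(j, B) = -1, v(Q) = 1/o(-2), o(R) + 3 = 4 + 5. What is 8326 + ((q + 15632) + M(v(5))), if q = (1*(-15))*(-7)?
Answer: 24063 - I*sqrt(30)/12 ≈ 24063.0 - 0.45644*I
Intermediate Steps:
o(R) = 6 (o(R) = -3 + (4 + 5) = -3 + 9 = 6)
v(Q) = 1/6
q = 105 (q = -15*(-7) = 105)
M(Z) = -sqrt(-1 + Z)/2
8326 + ((q + 15632) + M(v(5))) = 8326 + ((105 + 15632) - sqrt(-1 + 1/6)/2) = 8326 + (15737 - I*sqrt(30)/12) = 24063 - I*sqrt(30)/12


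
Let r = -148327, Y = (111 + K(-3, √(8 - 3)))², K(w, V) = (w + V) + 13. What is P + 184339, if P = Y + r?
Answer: 50658 + 242*√5 ≈ 51199.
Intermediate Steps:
K(w, V) = 13 + V + w (K(w, V) = (V + w) + 13 = 13 + V + w)
Y = (121 + √5)² (Y = (111 + (13 + √(8 - 3) - 3))² = (111 + (13 + √5 - 3))² = (111 + (10 + √5))² = (121 + √5)² ≈ 15187.)
P = -148327 + (121 + √5)² (P = (121 + √5)² - 148327 = -148327 + (121 + √5)² ≈ -1.3314e+5)
P + 184339 = (-133681 + 242*√5) + 184339 = 50658 + 242*√5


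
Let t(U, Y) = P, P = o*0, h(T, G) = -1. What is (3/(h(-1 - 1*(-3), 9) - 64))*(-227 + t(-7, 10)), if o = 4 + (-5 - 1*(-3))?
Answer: 681/65 ≈ 10.477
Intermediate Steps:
o = 2 (o = 4 + (-5 + 3) = 4 - 2 = 2)
P = 0 (P = 2*0 = 0)
t(U, Y) = 0
(3/(h(-1 - 1*(-3), 9) - 64))*(-227 + t(-7, 10)) = (3/(-1 - 64))*(-227 + 0) = (3/(-65))*(-227) = (3*(-1/65))*(-227) = -3/65*(-227) = 681/65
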